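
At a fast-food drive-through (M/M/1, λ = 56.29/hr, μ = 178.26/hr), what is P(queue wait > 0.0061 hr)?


ρ = 56.29/178.26 = 0.3158
P(Wq > t) = ρ·e^{−(μ−λ)t} = 0.3158·e^{−0.7440}
= 0.3158·0.475201 = 0.150057

Final: 0.150057


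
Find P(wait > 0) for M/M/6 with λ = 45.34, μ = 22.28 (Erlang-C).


a = λ/μ = 2.0350; ρ = a/6 = 0.3392
P₀ = 0.130465 (from M/M/c formula)
C(c,a) = [a^c/(c!(1−ρ))]·P₀ = [71.02283/(720·0.6608)]·0.130465
= 0.14927·0.130465 = 0.019475

Final: 0.019475


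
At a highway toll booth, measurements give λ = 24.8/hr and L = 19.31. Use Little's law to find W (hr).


W = L/λ = 19.31/24.8 = 0.7786 hr

Final: 0.7786 hr


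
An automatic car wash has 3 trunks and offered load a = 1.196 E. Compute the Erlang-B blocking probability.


B(c,a) = (a^c/c!) / Σ_{k=0}^{c} a^k/k!
a^3/3! = 0.285130
Σ terms (k=0..3): 1.00000 + 1.19600 + 0.71521 + 0.28513 = 3.196338
B = 0.285130/3.196338 = 0.089205

Final: 0.089205


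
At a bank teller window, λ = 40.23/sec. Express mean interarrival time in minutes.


Mean interarrival time = 1/λ = 1/40.23 second = 0.02486 second
In minutes: 0.02486 × 0.0166667 = 0.0004143 min

Final: 0.0004143 min


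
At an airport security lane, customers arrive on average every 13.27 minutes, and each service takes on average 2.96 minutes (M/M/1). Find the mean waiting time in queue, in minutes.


λ = 60/13.27 = 4.5215 /hr
μ = 60/2.96 = 20.2703 /hr
ρ = λ/μ = 4.5215/20.2703 = 0.2231
Wq = ρ/(μ−λ) = 0.2231/(20.2703−4.5215) = 0.01416 hr
In minutes: 0.01416·60 = 0.8498 min

Final: 0.8498 min


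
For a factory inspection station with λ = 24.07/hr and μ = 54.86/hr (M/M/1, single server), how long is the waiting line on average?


ρ = 24.07/54.86 = 0.4388
Lq = ρ²/(1−ρ) = 0.1925/0.5612 = 0.3430

Final: 0.3430


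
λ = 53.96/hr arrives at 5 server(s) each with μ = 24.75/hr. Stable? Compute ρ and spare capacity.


Total capacity cμ = 5·24.75 = 123.75/hr
ρ = λ/(cμ) = 53.96/123.75 = 0.4360
Stable ⇔ ρ < 1: YES
Spare capacity = cμ − λ = 123.75 − 53.96 = 69.79/hr

Final: ρ = 0.4360; stable; margin = 69.79/hr


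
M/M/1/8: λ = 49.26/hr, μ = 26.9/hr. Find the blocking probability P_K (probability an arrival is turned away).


ρ = λ/μ = 49.26/26.9 = 1.8312
P_K = (1−ρ)ρ^K/(1−ρ^(K+1)) = (-0.8312·126.455295)/(1 − 231.568321)
= -105.113026/-230.568321 = 0.455887

Final: 0.455887


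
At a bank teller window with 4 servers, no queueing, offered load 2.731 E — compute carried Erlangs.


B(4,2.731) = 0.175954 (Erlang-B)
Carried load = a(1 − B) = 2.731·(1 − 0.175954) = 2.731·0.824046 = 2.2505 E

Final: 2.2505 Erlangs


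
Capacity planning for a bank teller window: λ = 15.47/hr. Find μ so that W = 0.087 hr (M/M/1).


W = 1/(μ−λ) ⇒ μ − λ = 1/W = 1/0.087 = 11.4943
μ = λ + 1/W = 15.47 + 11.4943 = 26.9643 per hr

Final: 26.9643 /hr


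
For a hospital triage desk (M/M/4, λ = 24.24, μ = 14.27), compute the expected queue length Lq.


a = λ/μ = 1.6987; ρ = a/4 = 0.4247
P₀ = 0.179814
Lq = P₀·a^c·ρ / (c!·(1−ρ)²) = 0.179814·8.32596·0.4247/(24·0.33101)
= 0.08003

Final: 0.08003


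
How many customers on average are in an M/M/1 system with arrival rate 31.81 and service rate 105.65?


ρ = λ/μ = 31.81/105.65 = 0.3011
L = ρ/(1−ρ) = 0.3011/(1 − 0.3011) = 0.3011/0.6989 = 0.4308

Final: 0.4308


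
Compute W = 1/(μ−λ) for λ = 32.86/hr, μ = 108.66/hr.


W = 1/(μ−λ) = 1/(108.66 − 32.86) = 1/75.80 = 0.01319 hr

Final: 0.01319 hr


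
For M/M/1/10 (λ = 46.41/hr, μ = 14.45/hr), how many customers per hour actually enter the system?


ρ = 3.2118; P_K = (1−ρ)ρ^10/(1−ρ^11) = 0.688647
λ_eff = λ(1 − P_K) = 46.41·(1 − 0.688647) = 46.41·0.311353 = 14.4499 /hr

Final: 14.4499 /hr


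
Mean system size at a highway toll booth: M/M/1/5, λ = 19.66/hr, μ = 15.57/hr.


ρ = 19.66/15.57 = 1.2627
L = ρ[1 − (K+1)ρ^K + Kρ^(K+1)] / [(1−ρ)(1−ρ^(K+1))]
Numerator: 1.2627·(1 − 6·3.209774 + 5·4.052933) = 2.532968
Denominator: (-0.2627)·(-3.052933) = 0.801959
L = 2.532968/0.801959 = 3.1585

Final: 3.1585


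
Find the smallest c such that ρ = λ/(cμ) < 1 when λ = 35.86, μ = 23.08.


Stability requires cμ > λ ⇔ c > λ/μ.
λ/μ = 35.86/23.08 = 1.5537
Minimum integer c = ⌊1.5537⌋ + 1 = 2
Check: 2·23.08 = 46.16 > 35.86, while 1·23.08 = 23.08 ≤ 35.86

Final: 2 servers


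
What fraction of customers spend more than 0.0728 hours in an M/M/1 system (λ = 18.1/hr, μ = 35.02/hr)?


W ~ Exponential(μ−λ) for M/M/1.
μ − λ = 35.02 − 18.1 = 16.9200
P(W > t) = e^{−(μ−λ)t} = e^{−1.2318} = 0.291774

Final: 0.291774


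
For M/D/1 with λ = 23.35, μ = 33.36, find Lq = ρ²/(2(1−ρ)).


ρ = 23.35/33.36 = 0.6999
M/D/1: Lq = ρ²/(2(1−ρ)) = 0.4899/(2·0.3001) = 0.81636

Final: 0.81636


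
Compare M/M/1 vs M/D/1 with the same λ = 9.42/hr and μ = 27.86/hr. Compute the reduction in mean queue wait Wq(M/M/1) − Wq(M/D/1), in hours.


ρ = 9.42/27.86 = 0.3381
Wq(M/M/1) = ρ/(μ−λ) = 0.3381/18.44 = 0.01834 hr
Wq(M/D/1) = ρ/(2(μ−λ)) = 0.009168 hr
Savings = 0.01834 − 0.009168 = 0.009168 hr

Final: 0.009168 hr


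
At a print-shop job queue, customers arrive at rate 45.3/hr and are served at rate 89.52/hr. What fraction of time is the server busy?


ρ = λ/μ = 45.3/89.52 = 0.5060

Final: 0.5060


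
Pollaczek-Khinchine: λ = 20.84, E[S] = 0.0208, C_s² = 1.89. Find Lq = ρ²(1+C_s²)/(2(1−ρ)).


ρ = λ·E[S] = 20.84·0.0208 = 0.4335
Lq = ρ²(1+C_s²)/(2(1−ρ)) = 0.1879·(1+1.89)/(2·0.5665)
= 0.1879·2.8900/1.1331 = 0.47926

Final: 0.47926


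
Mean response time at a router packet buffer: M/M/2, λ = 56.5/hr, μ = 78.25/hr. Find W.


a = 0.7220; ρ = 0.3610; P₀ = 0.469484
Lq = P₀·a^c·ρ/(c!(1−ρ)²) = 0.10821
Wq = Lq/λ = 0.10821/56.5 = 0.001915 hr
W = Wq + 1/μ = 0.001915 + 0.01278 = 0.01469 hr

Final: 0.01469 hr


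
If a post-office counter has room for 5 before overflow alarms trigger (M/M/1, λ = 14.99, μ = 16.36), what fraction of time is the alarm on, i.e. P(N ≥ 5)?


ρ = 14.99/16.36 = 0.9163
P(N ≥ n) = ρ^n = 0.9163^5 = 0.645791

Final: 0.645791


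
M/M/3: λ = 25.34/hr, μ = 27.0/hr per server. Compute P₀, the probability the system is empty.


a = λ/μ = 25.34/27.0 = 0.9385; ρ = a/c = 0.3128
Σ_{k=0}^{2} a^k/k! (terms k=0..2) = 1.00000 + 0.93852 + 0.44041 = 2.37893
Tail: a^3/(3!(1−ρ)) = 0.82666/(6·0.6872) = 0.20050
P₀ = 1/(2.37893 + 0.20050) = 1/2.57943 = 0.387683

Final: 0.387683


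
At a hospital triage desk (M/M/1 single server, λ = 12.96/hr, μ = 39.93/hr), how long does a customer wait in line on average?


ρ = 12.96/39.93 = 0.3246
Wq = ρ/(μ−λ) = 0.3246/(39.93 − 12.96) = 0.3246/26.97 = 0.01203 hr

Final: 0.01203 hr


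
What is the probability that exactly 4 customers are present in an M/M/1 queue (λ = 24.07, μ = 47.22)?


ρ = 24.07/47.22 = 0.5097
P_n = (1−ρ)·ρ^n = (1 − 0.5097)·0.5097^4 = 0.4903·0.067515 = 0.033100

Final: 0.033100


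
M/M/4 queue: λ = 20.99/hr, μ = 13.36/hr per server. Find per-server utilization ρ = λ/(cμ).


ρ = λ/(cμ) = 20.99/(4·13.36) = 20.99/53.44 = 0.3928

Final: 0.3928


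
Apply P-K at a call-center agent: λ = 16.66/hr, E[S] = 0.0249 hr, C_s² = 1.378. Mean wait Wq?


ρ = λ·E[S] = 16.66·0.0249 = 0.4148
E[S²] = E[S]²(1+C_s²) = 0.0249²·(1+1.378) = 0.001474
Wq = λ·E[S²]/(2(1−ρ)) = 16.66·0.001474/(2·0.5852) = 0.02099 hr

Final: 0.02099 hr


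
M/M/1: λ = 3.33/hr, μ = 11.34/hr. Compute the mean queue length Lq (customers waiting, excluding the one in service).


ρ = 3.33/11.34 = 0.2937
Lq = ρ²/(1−ρ) = 0.08623/0.7063 = 0.1221

Final: 0.1221


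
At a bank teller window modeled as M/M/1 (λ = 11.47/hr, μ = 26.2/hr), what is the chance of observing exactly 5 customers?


ρ = 11.47/26.2 = 0.4378
P_n = (1−ρ)·ρ^n = (1 − 0.4378)·0.4378^5 = 0.5622·0.016081 = 0.009041

Final: 0.009041


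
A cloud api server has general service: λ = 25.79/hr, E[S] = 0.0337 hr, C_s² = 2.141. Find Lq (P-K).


ρ = λ·E[S] = 25.79·0.0337 = 0.8691
Lq = ρ²(1+C_s²)/(2(1−ρ)) = 0.7554·(1+2.141)/(2·0.1309)
= 0.7554·3.1410/0.2618 = 9.06436

Final: 9.06436


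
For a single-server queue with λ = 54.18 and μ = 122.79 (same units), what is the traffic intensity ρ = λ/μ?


ρ = λ/μ = 54.18/122.79 = 0.4412

Final: 0.4412


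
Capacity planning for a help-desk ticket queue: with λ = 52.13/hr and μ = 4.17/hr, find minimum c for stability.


Stability requires cμ > λ ⇔ c > λ/μ.
λ/μ = 52.13/4.17 = 12.5012
Minimum integer c = ⌊12.5012⌋ + 1 = 13
Check: 13·4.17 = 54.21 > 52.13, while 12·4.17 = 50.04 ≤ 52.13

Final: 13 servers


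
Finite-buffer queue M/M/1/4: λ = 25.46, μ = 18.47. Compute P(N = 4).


ρ = λ/μ = 25.46/18.47 = 1.3785
P_K = (1−ρ)ρ^K/(1−ρ^(K+1)) = (-0.3785·3.610489)/(1 − 4.976884)
= -1.366395/-3.976884 = 0.343584

Final: 0.343584


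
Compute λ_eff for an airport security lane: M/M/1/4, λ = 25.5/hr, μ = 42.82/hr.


ρ = 0.5955; P_K = (1−ρ)ρ^4/(1−ρ^5) = 0.054990
λ_eff = λ(1 − P_K) = 25.5·(1 − 0.054990) = 25.5·0.945010 = 24.0977 /hr

Final: 24.0977 /hr


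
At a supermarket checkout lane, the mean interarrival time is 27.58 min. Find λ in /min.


λ = 1/(interarrival time) in consistent units.
1 minute = 1 min, so λ = 1/27.58 = 0.03626 per minute

Final: 0.03626 /min


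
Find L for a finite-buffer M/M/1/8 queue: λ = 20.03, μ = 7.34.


ρ = 20.03/7.34 = 2.7289
L = ρ[1 − (K+1)ρ^K + Kρ^(K+1)] / [(1−ρ)(1−ρ^(K+1))]
Numerator: 2.7289·(1 − 9·3075.240709 + 8·8391.971580) = 107680.642148
Denominator: (-1.7289)·(-8390.971580) = 14507.006723
L = 107680.642148/14507.006723 = 7.4227

Final: 7.4227


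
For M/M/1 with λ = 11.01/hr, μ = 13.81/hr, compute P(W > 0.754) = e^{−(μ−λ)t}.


W ~ Exponential(μ−λ) for M/M/1.
μ − λ = 13.81 − 11.01 = 2.8000
P(W > t) = e^{−(μ−λ)t} = e^{−2.1112} = 0.121093

Final: 0.121093


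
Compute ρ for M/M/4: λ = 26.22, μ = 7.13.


ρ = λ/(cμ) = 26.22/(4·7.13) = 26.22/28.52 = 0.9194

Final: 0.9194


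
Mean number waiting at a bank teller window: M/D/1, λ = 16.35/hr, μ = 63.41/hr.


ρ = 16.35/63.41 = 0.2578
M/D/1: Lq = ρ²/(2(1−ρ)) = 0.06648/(2·0.7422) = 0.04479

Final: 0.04479


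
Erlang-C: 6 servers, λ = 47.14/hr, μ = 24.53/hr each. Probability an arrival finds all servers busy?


a = λ/μ = 1.9217; ρ = a/6 = 0.3203
P₀ = 0.146184 (from M/M/c formula)
C(c,a) = [a^c/(c!(1−ρ))]·P₀ = [50.36771/(720·0.6797)]·0.146184
= 0.10292·0.146184 = 0.015045

Final: 0.015045


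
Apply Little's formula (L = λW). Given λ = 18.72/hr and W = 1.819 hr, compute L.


L = λW = 18.72·1.819 = 34.0517

Final: 34.0517


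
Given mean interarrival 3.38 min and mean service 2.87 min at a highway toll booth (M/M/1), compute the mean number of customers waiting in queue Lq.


λ = 60/3.38 = 17.7515 /hr
μ = 60/2.87 = 20.9059 /hr
ρ = λ/μ = 17.7515/20.9059 = 0.8491
Lq = ρ²/(1−ρ) = 0.7210/0.1509 = 4.7783

Final: 4.7783


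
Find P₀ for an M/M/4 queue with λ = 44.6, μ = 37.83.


a = λ/μ = 44.6/37.83 = 1.1790; ρ = a/c = 0.2947
Σ_{k=0}^{3} a^k/k! (terms k=0..3) = 1.00000 + 1.17896 + 0.69497 + 0.27311 = 3.14704
Tail: a^4/(4!(1−ρ)) = 1.93194/(24·0.7053) = 0.11414
P₀ = 1/(3.14704 + 0.11414) = 1/3.26118 = 0.306637

Final: 0.306637


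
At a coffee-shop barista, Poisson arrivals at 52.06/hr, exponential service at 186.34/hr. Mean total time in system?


W = 1/(μ−λ) = 1/(186.34 − 52.06) = 1/134.28 = 0.007447 hr

Final: 0.007447 hr


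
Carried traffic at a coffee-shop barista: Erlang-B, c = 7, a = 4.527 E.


B(7,4.527) = 0.091747 (Erlang-B)
Carried load = a(1 − B) = 4.527·(1 − 0.091747) = 4.527·0.908253 = 4.1117 E

Final: 4.1117 Erlangs


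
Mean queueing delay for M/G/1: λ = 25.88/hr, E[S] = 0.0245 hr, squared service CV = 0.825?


ρ = λ·E[S] = 25.88·0.0245 = 0.6341
E[S²] = E[S]²(1+C_s²) = 0.0245²·(1+0.825) = 0.001095
Wq = λ·E[S²]/(2(1−ρ)) = 25.88·0.001095/(2·0.3659) = 0.03874 hr

Final: 0.03874 hr


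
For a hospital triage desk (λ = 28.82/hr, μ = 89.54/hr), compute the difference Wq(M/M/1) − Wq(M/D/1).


ρ = 28.82/89.54 = 0.3219
Wq(M/M/1) = ρ/(μ−λ) = 0.3219/60.72 = 0.005301 hr
Wq(M/D/1) = ρ/(2(μ−λ)) = 0.002650 hr
Savings = 0.005301 − 0.002650 = 0.002650 hr

Final: 0.002650 hr


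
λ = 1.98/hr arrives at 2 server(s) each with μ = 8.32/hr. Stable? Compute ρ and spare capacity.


Total capacity cμ = 2·8.32 = 16.64/hr
ρ = λ/(cμ) = 1.98/16.64 = 0.1190
Stable ⇔ ρ < 1: YES
Spare capacity = cμ − λ = 16.64 − 1.98 = 14.66/hr

Final: ρ = 0.1190; stable; margin = 14.66/hr


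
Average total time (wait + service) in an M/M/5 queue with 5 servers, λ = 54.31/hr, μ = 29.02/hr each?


a = 1.8715; ρ = 0.3743; P₀ = 0.153093
Lq = P₀·a^c·ρ/(c!(1−ρ)²) = 0.02800
Wq = Lq/λ = 0.02800/54.31 = 0.0005156 hr
W = Wq + 1/μ = 0.0005156 + 0.03446 = 0.03497 hr

Final: 0.03497 hr


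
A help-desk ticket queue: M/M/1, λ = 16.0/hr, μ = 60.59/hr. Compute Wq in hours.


ρ = 16.0/60.59 = 0.2641
Wq = ρ/(μ−λ) = 0.2641/(60.59 − 16.0) = 0.2641/44.59 = 0.005922 hr

Final: 0.005922 hr


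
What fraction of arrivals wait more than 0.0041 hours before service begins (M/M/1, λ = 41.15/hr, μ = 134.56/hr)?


ρ = 41.15/134.56 = 0.3058
P(Wq > t) = ρ·e^{−(μ−λ)t} = 0.3058·e^{−0.3830}
= 0.3058·0.681826 = 0.208510

Final: 0.208510


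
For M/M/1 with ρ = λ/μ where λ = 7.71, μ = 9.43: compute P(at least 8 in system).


ρ = 7.71/9.43 = 0.8176
P(N ≥ n) = ρ^n = 0.8176^8 = 0.199683

Final: 0.199683


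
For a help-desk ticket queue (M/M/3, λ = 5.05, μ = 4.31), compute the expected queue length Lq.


a = λ/μ = 1.1717; ρ = a/3 = 0.3906
P₀ = 0.303211
Lq = P₀·a^c·ρ / (c!·(1−ρ)²) = 0.303211·1.60858·0.3906/(6·0.37141)
= 0.08548

Final: 0.08548


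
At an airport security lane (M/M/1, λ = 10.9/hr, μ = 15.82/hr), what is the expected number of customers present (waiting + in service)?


ρ = λ/μ = 10.9/15.82 = 0.6890
L = ρ/(1−ρ) = 0.6890/(1 − 0.6890) = 0.6890/0.3110 = 2.2154

Final: 2.2154


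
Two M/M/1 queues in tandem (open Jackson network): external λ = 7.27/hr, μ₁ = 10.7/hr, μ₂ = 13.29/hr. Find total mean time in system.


Each node sees arrival rate λ = 7.27/hr (tandem ⇒ throughput preserved).
W₁ = 1/(μ₁−λ) = 1/(10.7−7.27) = 0.29155 hr
W₂ = 1/(μ₂−λ) = 1/(13.29−7.27) = 0.16611 hr
W_total = W₁ + W₂ = 0.29155 + 0.16611 = 0.45766 hr

Final: 0.45766 hr


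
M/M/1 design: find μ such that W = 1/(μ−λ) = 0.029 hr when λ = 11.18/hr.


W = 1/(μ−λ) ⇒ μ − λ = 1/W = 1/0.029 = 34.4828
μ = λ + 1/W = 11.18 + 34.4828 = 45.6628 per hr

Final: 45.6628 /hr


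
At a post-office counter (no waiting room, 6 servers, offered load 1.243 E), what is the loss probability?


B(c,a) = (a^c/c!) / Σ_{k=0}^{c} a^k/k!
a^6/6! = 0.005123
Σ terms (k=0..6): 1.00000 + 1.24300 + 0.77252 + 0.32008 + 0.09947 + 0.02473 + 0.005123 = 3.464923
B = 0.005123/3.464923 = 0.001478

Final: 0.001478


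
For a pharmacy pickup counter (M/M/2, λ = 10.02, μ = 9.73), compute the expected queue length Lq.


a = λ/μ = 1.0298; ρ = a/2 = 0.5149
P₀ = 0.320217
Lq = P₀·a^c·ρ / (c!·(1−ρ)²) = 0.320217·1.06050·0.5149/(2·0.23532)
= 0.37153

Final: 0.37153


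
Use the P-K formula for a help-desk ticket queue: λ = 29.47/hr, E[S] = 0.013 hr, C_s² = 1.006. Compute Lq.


ρ = λ·E[S] = 29.47·0.013 = 0.3831
Lq = ρ²(1+C_s²)/(2(1−ρ)) = 0.1468·(1+1.006)/(2·0.6169)
= 0.1468·2.0060/1.2338 = 0.23864

Final: 0.23864


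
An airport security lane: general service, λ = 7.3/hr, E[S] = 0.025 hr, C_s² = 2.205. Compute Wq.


ρ = λ·E[S] = 7.3·0.025 = 0.1825
E[S²] = E[S]²(1+C_s²) = 0.025²·(1+2.205) = 0.002003
Wq = λ·E[S²]/(2(1−ρ)) = 7.3·0.002003/(2·0.8175) = 0.008944 hr

Final: 0.008944 hr


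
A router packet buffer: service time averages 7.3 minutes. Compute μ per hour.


μ = 1/(service time) in consistent units.
1 hour = 60 min, so μ = 60/7.3 = 8.2192 per hour

Final: 8.2192 /hr


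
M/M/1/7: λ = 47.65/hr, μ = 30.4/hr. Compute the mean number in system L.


ρ = 47.65/30.4 = 1.5674
L = ρ[1 − (K+1)ρ^K + Kρ^(K+1)] / [(1−ρ)(1−ρ^(K+1))]
Numerator: 1.5674·(1 − 8·23.244770 + 7·36.434647) = 109.852644
Denominator: (-0.5674)·(-35.434647) = 20.106831
L = 109.852644/20.106831 = 5.4634

Final: 5.4634


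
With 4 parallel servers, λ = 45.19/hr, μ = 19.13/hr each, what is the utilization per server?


ρ = λ/(cμ) = 45.19/(4·19.13) = 45.19/76.52 = 0.5906

Final: 0.5906


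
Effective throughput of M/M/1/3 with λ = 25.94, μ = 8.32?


ρ = 3.1178; P_K = (1−ρ)ρ^3/(1−ρ^4) = 0.686525
λ_eff = λ(1 − P_K) = 25.94·(1 − 0.686525) = 25.94·0.313475 = 8.1315 /hr

Final: 8.1315 /hr


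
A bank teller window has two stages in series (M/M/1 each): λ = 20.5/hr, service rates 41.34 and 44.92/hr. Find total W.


Each node sees arrival rate λ = 20.5/hr (tandem ⇒ throughput preserved).
W₁ = 1/(μ₁−λ) = 1/(41.34−20.5) = 0.04798 hr
W₂ = 1/(μ₂−λ) = 1/(44.92−20.5) = 0.04095 hr
W_total = W₁ + W₂ = 0.04798 + 0.04095 = 0.08893 hr

Final: 0.08893 hr


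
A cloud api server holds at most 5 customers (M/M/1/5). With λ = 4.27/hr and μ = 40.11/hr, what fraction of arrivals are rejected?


ρ = λ/μ = 4.27/40.11 = 0.1065
P_K = (1−ρ)ρ^K/(1−ρ^(K+1)) = (0.8935·0.00001367)/(1 − 0.000001456)
= 0.00001222/0.999999 = 0.00001222

Final: 0.00001222


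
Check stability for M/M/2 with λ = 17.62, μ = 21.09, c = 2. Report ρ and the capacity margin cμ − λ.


Total capacity cμ = 2·21.09 = 42.18/hr
ρ = λ/(cμ) = 17.62/42.18 = 0.4177
Stable ⇔ ρ < 1: YES
Spare capacity = cμ − λ = 42.18 − 17.62 = 24.56/hr

Final: ρ = 0.4177; stable; margin = 24.56/hr


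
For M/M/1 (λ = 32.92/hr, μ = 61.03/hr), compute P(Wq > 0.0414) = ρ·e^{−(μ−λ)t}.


ρ = 32.92/61.03 = 0.5394
P(Wq > t) = ρ·e^{−(μ−λ)t} = 0.5394·e^{−1.1638}
= 0.5394·0.312312 = 0.168463

Final: 0.168463


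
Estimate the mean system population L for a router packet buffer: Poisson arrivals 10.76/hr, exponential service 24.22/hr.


ρ = λ/μ = 10.76/24.22 = 0.4443
L = ρ/(1−ρ) = 0.4443/(1 − 0.4443) = 0.4443/0.5557 = 0.7994

Final: 0.7994


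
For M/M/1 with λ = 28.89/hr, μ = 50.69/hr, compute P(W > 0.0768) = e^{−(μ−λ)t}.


W ~ Exponential(μ−λ) for M/M/1.
μ − λ = 50.69 − 28.89 = 21.8000
P(W > t) = e^{−(μ−λ)t} = e^{−1.6742} = 0.187451

Final: 0.187451


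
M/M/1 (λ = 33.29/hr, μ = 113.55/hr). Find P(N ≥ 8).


ρ = 33.29/113.55 = 0.2932
P(N ≥ n) = ρ^n = 0.2932^8 = 0.00005458

Final: 0.00005458


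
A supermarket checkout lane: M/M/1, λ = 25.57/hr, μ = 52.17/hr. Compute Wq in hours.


ρ = 25.57/52.17 = 0.4901
Wq = ρ/(μ−λ) = 0.4901/(52.17 − 25.57) = 0.4901/26.60 = 0.01843 hr

Final: 0.01843 hr


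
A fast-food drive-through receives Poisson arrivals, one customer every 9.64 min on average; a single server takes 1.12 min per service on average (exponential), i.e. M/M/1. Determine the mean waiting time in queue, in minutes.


λ = 60/9.64 = 6.2241 /hr
μ = 60/1.12 = 53.5714 /hr
ρ = λ/μ = 6.2241/53.5714 = 0.1162
Wq = ρ/(μ−λ) = 0.1162/(53.5714−6.2241) = 0.002454 hr
In minutes: 0.002454·60 = 0.1472 min

Final: 0.1472 min


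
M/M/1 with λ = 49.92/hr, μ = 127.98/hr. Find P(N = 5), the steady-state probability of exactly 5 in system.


ρ = 49.92/127.98 = 0.3901
P_n = (1−ρ)·ρ^n = (1 − 0.3901)·0.3901^5 = 0.6099·0.009029 = 0.005507

Final: 0.005507


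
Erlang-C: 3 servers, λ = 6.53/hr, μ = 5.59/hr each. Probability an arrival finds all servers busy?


a = λ/μ = 1.1682; ρ = a/3 = 0.3894
P₀ = 0.304363 (from M/M/c formula)
C(c,a) = [a^c/(c!(1−ρ))]·P₀ = [1.59406/(6·0.6106)]·0.304363
= 0.43510·0.304363 = 0.132427

Final: 0.132427


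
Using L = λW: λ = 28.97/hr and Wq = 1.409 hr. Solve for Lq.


Lq = λWq = 28.97·1.409 = 40.8187

Final: 40.8187


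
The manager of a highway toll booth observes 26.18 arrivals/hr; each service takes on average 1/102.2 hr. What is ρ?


ρ = λ/μ = 26.18/102.2 = 0.2562

Final: 0.2562


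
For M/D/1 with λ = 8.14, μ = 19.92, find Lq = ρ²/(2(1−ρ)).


ρ = 8.14/19.92 = 0.4086
M/D/1: Lq = ρ²/(2(1−ρ)) = 0.1670/(2·0.5914) = 0.14118

Final: 0.14118


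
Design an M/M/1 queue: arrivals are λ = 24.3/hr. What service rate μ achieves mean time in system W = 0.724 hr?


W = 1/(μ−λ) ⇒ μ − λ = 1/W = 1/0.724 = 1.3812
μ = λ + 1/W = 24.3 + 1.3812 = 25.6812 per hr

Final: 25.6812 /hr


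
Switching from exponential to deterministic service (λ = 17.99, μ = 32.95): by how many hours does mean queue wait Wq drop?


ρ = 17.99/32.95 = 0.5460
Wq(M/M/1) = ρ/(μ−λ) = 0.5460/14.96 = 0.03650 hr
Wq(M/D/1) = ρ/(2(μ−λ)) = 0.01825 hr
Savings = 0.03650 − 0.01825 = 0.01825 hr

Final: 0.01825 hr


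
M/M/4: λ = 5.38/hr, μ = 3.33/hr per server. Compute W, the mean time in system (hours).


a = 1.6156; ρ = 0.4039; P₀ = 0.196086
Lq = P₀·a^c·ρ/(c!(1−ρ)²) = 0.06328
Wq = Lq/λ = 0.06328/5.38 = 0.01176 hr
W = Wq + 1/μ = 0.01176 + 0.30030 = 0.31206 hr

Final: 0.31206 hr


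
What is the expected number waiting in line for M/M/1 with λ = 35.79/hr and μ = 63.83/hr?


ρ = 35.79/63.83 = 0.5607
Lq = ρ²/(1−ρ) = 0.3144/0.4393 = 0.7157

Final: 0.7157


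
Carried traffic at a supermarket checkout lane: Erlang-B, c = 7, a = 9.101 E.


B(7,9.101) = 0.366643 (Erlang-B)
Carried load = a(1 − B) = 9.101·(1 − 0.366643) = 9.101·0.633357 = 5.7642 E

Final: 5.7642 Erlangs


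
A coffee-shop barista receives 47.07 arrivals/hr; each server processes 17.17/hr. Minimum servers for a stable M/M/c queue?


Stability requires cμ > λ ⇔ c > λ/μ.
λ/μ = 47.07/17.17 = 2.7414
Minimum integer c = ⌊2.7414⌋ + 1 = 3
Check: 3·17.17 = 51.51 > 47.07, while 2·17.17 = 34.34 ≤ 47.07

Final: 3 servers


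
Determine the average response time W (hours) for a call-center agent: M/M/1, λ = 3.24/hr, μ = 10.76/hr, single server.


W = 1/(μ−λ) = 1/(10.76 − 3.24) = 1/7.52 = 0.1330 hr

Final: 0.1330 hr


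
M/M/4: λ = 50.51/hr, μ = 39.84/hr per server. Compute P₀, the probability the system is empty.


a = λ/μ = 50.51/39.84 = 1.2678; ρ = a/c = 0.3170
Σ_{k=0}^{3} a^k/k! (terms k=0..3) = 1.00000 + 1.26782 + 0.80369 + 0.33964 = 3.41115
Tail: a^4/(4!(1−ρ)) = 2.58364/(24·0.6830) = 0.15761
P₀ = 1/(3.41115 + 0.15761) = 1/3.56876 = 0.280210

Final: 0.280210


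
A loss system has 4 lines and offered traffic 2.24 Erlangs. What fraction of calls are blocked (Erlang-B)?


B(c,a) = (a^c/c!) / Σ_{k=0}^{c} a^k/k!
a^4/4! = 1.049013
Σ terms (k=0..4): 1.00000 + 2.24000 + 2.50880 + 1.87324 + 1.04901 = 8.671050
B = 1.049013/8.671050 = 0.120979

Final: 0.120979


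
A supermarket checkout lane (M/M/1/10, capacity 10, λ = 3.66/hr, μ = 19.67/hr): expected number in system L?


ρ = 3.66/19.67 = 0.1861
L = ρ[1 − (K+1)ρ^K + Kρ^(K+1)] / [(1−ρ)(1−ρ^(K+1))]
Numerator: 0.1861·(1 − 11·0.00000004975 + 10·0.000000009256) = 0.186070
Denominator: (0.8139)·(1.000000) = 0.813930
L = 0.186070/0.813930 = 0.2286

Final: 0.2286


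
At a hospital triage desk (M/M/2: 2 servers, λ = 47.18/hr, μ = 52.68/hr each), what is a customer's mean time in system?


a = 0.8956; ρ = 0.4478; P₀ = 0.381408
Lq = P₀·a^c·ρ/(c!(1−ρ)²) = 0.22463
Wq = Lq/λ = 0.22463/47.18 = 0.004761 hr
W = Wq + 1/μ = 0.004761 + 0.01898 = 0.02374 hr

Final: 0.02374 hr


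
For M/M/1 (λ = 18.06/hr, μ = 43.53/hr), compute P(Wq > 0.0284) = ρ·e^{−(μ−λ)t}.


ρ = 18.06/43.53 = 0.4149
P(Wq > t) = ρ·e^{−(μ−λ)t} = 0.4149·e^{−0.7233}
= 0.4149·0.485125 = 0.201272

Final: 0.201272


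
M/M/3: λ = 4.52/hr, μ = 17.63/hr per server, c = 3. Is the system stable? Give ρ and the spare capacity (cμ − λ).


Total capacity cμ = 3·17.63 = 52.89/hr
ρ = λ/(cμ) = 4.52/52.89 = 0.08546
Stable ⇔ ρ < 1: YES
Spare capacity = cμ − λ = 52.89 − 4.52 = 48.37/hr

Final: ρ = 0.08546; stable; margin = 48.37/hr


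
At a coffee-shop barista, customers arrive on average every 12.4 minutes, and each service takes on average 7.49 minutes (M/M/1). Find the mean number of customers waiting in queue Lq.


λ = 60/12.4 = 4.8387 /hr
μ = 60/7.49 = 8.0107 /hr
ρ = λ/μ = 4.8387/8.0107 = 0.6040
Lq = ρ²/(1−ρ) = 0.3649/0.3960 = 0.9214

Final: 0.9214


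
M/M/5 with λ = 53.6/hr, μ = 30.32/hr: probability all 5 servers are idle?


a = λ/μ = 53.6/30.32 = 1.7678; ρ = a/c = 0.3536
Σ_{k=0}^{4} a^k/k! (terms k=0..4) = 1.00000 + 1.76781 + 1.56258 + 0.92078 + 0.40694 = 5.65811
Tail: a^5/(5!(1−ρ)) = 17.26545/(120·0.6464) = 0.22257
P₀ = 1/(5.65811 + 0.22257) = 1/5.88068 = 0.170048

Final: 0.170048


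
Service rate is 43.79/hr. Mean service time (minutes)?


Mean service time = 1/μ = 1/43.79 hour = 0.02284 hour
In minutes: 0.02284 × 60 = 1.3702 min

Final: 1.3702 min


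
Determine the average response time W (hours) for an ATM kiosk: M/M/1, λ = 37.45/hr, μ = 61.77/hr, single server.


W = 1/(μ−λ) = 1/(61.77 − 37.45) = 1/24.32 = 0.04112 hr

Final: 0.04112 hr


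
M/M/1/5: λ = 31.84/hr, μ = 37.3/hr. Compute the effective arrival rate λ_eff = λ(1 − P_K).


ρ = 0.8536; P_K = (1−ρ)ρ^5/(1−ρ^6) = 0.108209
λ_eff = λ(1 − P_K) = 31.84·(1 − 0.108209) = 31.84·0.891791 = 28.3946 /hr

Final: 28.3946 /hr


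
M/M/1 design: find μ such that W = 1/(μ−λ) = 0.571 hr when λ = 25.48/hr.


W = 1/(μ−λ) ⇒ μ − λ = 1/W = 1/0.571 = 1.7513
μ = λ + 1/W = 25.48 + 1.7513 = 27.2313 per hr

Final: 27.2313 /hr


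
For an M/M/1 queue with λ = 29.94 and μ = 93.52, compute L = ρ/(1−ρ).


ρ = λ/μ = 29.94/93.52 = 0.3201
L = ρ/(1−ρ) = 0.3201/(1 − 0.3201) = 0.3201/0.6799 = 0.4709

Final: 0.4709


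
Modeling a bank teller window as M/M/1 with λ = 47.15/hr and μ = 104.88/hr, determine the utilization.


ρ = λ/μ = 47.15/104.88 = 0.4496

Final: 0.4496


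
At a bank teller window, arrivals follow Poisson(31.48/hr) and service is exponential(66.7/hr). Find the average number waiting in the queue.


ρ = 31.48/66.7 = 0.4720
Lq = ρ²/(1−ρ) = 0.2228/0.5280 = 0.4218

Final: 0.4218


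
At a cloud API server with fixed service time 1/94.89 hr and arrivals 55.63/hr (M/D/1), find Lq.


ρ = 55.63/94.89 = 0.5863
M/D/1: Lq = ρ²/(2(1−ρ)) = 0.3437/(2·0.4137) = 0.41535

Final: 0.41535


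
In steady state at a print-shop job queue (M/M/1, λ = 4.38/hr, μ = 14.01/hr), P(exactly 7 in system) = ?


ρ = 4.38/14.01 = 0.3126
P_n = (1−ρ)·ρ^n = (1 − 0.3126)·0.3126^7 = 0.6874·0.0002919 = 0.0002007

Final: 0.0002007


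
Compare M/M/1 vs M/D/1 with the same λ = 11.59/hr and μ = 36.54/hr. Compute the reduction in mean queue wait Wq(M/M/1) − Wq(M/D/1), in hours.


ρ = 11.59/36.54 = 0.3172
Wq(M/M/1) = ρ/(μ−λ) = 0.3172/24.95 = 0.01271 hr
Wq(M/D/1) = ρ/(2(μ−λ)) = 0.006356 hr
Savings = 0.01271 − 0.006356 = 0.006356 hr

Final: 0.006356 hr


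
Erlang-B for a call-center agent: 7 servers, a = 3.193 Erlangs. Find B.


B(c,a) = (a^c/c!) / Σ_{k=0}^{c} a^k/k!
a^7/7! = 0.671370
Σ terms (k=0..7): 1.00000 + 3.19300 + 5.09762 + 5.42557 + 4.33096 + 2.76575 + 1.47184 + 0.67137 = 23.956123
B = 0.671370/23.956123 = 0.028025

Final: 0.028025


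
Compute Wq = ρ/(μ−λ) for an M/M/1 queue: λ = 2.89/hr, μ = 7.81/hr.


ρ = 2.89/7.81 = 0.3700
Wq = ρ/(μ−λ) = 0.3700/(7.81 − 2.89) = 0.3700/4.92 = 0.07521 hr

Final: 0.07521 hr


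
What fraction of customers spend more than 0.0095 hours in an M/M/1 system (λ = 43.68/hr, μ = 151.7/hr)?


W ~ Exponential(μ−λ) for M/M/1.
μ − λ = 151.7 − 43.68 = 108.0200
P(W > t) = e^{−(μ−λ)t} = e^{−1.0262} = 0.358370

Final: 0.358370


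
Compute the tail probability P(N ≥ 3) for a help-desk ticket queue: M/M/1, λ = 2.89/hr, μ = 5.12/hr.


ρ = 2.89/5.12 = 0.5645
P(N ≥ n) = ρ^n = 0.5645^3 = 0.179839

Final: 0.179839


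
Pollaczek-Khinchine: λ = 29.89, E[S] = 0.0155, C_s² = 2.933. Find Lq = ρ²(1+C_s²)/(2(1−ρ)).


ρ = λ·E[S] = 29.89·0.0155 = 0.4633
Lq = ρ²(1+C_s²)/(2(1−ρ)) = 0.2146·(1+2.933)/(2·0.5367)
= 0.2146·3.9330/1.0734 = 0.78645

Final: 0.78645


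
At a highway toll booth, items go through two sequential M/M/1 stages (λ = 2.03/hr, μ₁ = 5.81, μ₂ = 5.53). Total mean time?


Each node sees arrival rate λ = 2.03/hr (tandem ⇒ throughput preserved).
W₁ = 1/(μ₁−λ) = 1/(5.81−2.03) = 0.26455 hr
W₂ = 1/(μ₂−λ) = 1/(5.53−2.03) = 0.28571 hr
W_total = W₁ + W₂ = 0.26455 + 0.28571 = 0.55026 hr

Final: 0.55026 hr


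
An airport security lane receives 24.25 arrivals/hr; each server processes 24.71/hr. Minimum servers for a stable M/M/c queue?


Stability requires cμ > λ ⇔ c > λ/μ.
λ/μ = 24.25/24.71 = 0.9814
Minimum integer c = ⌊0.9814⌋ + 1 = 1
Check: 1·24.71 = 24.71 > 24.25, while 0·24.71 = 0.00 ≤ 24.25

Final: 1 servers


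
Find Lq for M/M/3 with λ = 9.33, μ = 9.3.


a = λ/μ = 1.0032; ρ = a/3 = 0.3344
P₀ = 0.362412
Lq = P₀·a^c·ρ / (c!·(1−ρ)²) = 0.362412·1.00971·0.3344/(6·0.44301)
= 0.04604

Final: 0.04604


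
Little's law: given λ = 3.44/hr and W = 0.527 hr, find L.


L = λW = 3.44·0.527 = 1.8129

Final: 1.8129


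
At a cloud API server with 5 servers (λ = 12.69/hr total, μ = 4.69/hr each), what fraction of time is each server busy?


ρ = λ/(cμ) = 12.69/(5·4.69) = 12.69/23.45 = 0.5412

Final: 0.5412


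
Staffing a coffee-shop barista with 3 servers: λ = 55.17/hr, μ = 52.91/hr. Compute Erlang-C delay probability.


a = λ/μ = 1.0427; ρ = a/3 = 0.3476
P₀ = 0.347711 (from M/M/c formula)
C(c,a) = [a^c/(c!(1−ρ))]·P₀ = [1.13369/(6·0.6524)]·0.347711
= 0.28961·0.347711 = 0.100700

Final: 0.100700


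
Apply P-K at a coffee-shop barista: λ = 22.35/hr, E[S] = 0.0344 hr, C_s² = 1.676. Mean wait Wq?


ρ = λ·E[S] = 22.35·0.0344 = 0.7688
E[S²] = E[S]²(1+C_s²) = 0.0344²·(1+1.676) = 0.003167
Wq = λ·E[S²]/(2(1−ρ)) = 22.35·0.003167/(2·0.2312) = 0.15309 hr

Final: 0.15309 hr


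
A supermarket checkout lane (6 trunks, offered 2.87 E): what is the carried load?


B(6,2.87) = 0.045247 (Erlang-B)
Carried load = a(1 − B) = 2.87·(1 − 0.045247) = 2.87·0.954753 = 2.7401 E

Final: 2.7401 Erlangs


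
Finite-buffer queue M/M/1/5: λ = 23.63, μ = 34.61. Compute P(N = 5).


ρ = λ/μ = 23.63/34.61 = 0.6828
P_K = (1−ρ)ρ^K/(1−ρ^(K+1)) = (0.3172·0.148358)/(1 − 0.101291)
= 0.047066/0.898709 = 0.052371

Final: 0.052371


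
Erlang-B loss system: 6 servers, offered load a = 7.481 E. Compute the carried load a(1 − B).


B(6,7.481) = 0.360429 (Erlang-B)
Carried load = a(1 − B) = 7.481·(1 − 0.360429) = 7.481·0.639571 = 4.7846 E

Final: 4.7846 Erlangs


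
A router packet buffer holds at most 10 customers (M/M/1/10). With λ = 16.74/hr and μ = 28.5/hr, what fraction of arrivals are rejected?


ρ = λ/μ = 16.74/28.5 = 0.5874
P_K = (1−ρ)ρ^K/(1−ρ^(K+1)) = (0.4126·0.004888)/(1 − 0.002871)
= 0.002017/0.997129 = 0.002023

Final: 0.002023


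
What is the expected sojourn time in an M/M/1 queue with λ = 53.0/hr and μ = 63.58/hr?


W = 1/(μ−λ) = 1/(63.58 − 53.0) = 1/10.58 = 0.09452 hr

Final: 0.09452 hr


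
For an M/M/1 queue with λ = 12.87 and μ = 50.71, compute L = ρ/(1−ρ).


ρ = λ/μ = 12.87/50.71 = 0.2538
L = ρ/(1−ρ) = 0.2538/(1 − 0.2538) = 0.2538/0.7462 = 0.3401

Final: 0.3401


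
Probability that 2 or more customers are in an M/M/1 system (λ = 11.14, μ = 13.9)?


ρ = 11.14/13.9 = 0.8014
P(N ≥ n) = ρ^n = 0.8014^2 = 0.642304

Final: 0.642304


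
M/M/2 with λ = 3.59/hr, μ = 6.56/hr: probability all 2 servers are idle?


a = λ/μ = 3.59/6.56 = 0.5473; ρ = a/c = 0.2736
Σ_{k=0}^{1} a^k/k! (terms k=0..1) = 1.00000 + 0.54726 = 1.54726
Tail: a^2/(2!(1−ρ)) = 0.29949/(2·0.7264) = 0.20615
P₀ = 1/(1.54726 + 0.20615) = 1/1.75341 = 0.570317

Final: 0.570317


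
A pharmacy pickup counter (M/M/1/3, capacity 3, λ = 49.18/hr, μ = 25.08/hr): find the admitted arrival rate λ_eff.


ρ = 1.9609; P_K = (1−ρ)ρ^3/(1−ρ^4) = 0.525583
λ_eff = λ(1 − P_K) = 49.18·(1 − 0.525583) = 49.18·0.474417 = 23.3318 /hr

Final: 23.3318 /hr


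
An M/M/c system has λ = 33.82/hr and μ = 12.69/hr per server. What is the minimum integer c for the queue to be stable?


Stability requires cμ > λ ⇔ c > λ/μ.
λ/μ = 33.82/12.69 = 2.6651
Minimum integer c = ⌊2.6651⌋ + 1 = 3
Check: 3·12.69 = 38.07 > 33.82, while 2·12.69 = 25.38 ≤ 33.82

Final: 3 servers


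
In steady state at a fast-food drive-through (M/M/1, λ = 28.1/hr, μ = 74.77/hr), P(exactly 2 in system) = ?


ρ = 28.1/74.77 = 0.3758
P_n = (1−ρ)·ρ^n = (1 − 0.3758)·0.3758^2 = 0.6242·0.141240 = 0.088159

Final: 0.088159


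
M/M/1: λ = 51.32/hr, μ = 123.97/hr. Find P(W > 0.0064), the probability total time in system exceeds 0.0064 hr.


W ~ Exponential(μ−λ) for M/M/1.
μ − λ = 123.97 − 51.32 = 72.6500
P(W > t) = e^{−(μ−λ)t} = e^{−0.4650} = 0.628160

Final: 0.628160


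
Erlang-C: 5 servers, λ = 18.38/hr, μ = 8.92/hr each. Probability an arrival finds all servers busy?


a = λ/μ = 2.0605; ρ = a/5 = 0.4121
P₀ = 0.126275 (from M/M/c formula)
C(c,a) = [a^c/(c!(1−ρ))]·P₀ = [37.14525/(120·0.5879)]·0.126275
= 0.52653·0.126275 = 0.066488

Final: 0.066488


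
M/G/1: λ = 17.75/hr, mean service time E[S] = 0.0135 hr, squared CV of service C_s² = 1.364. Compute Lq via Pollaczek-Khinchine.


ρ = λ·E[S] = 17.75·0.0135 = 0.2396
Lq = ρ²(1+C_s²)/(2(1−ρ)) = 0.05742·(1+1.364)/(2·0.7604)
= 0.05742·2.3640/1.5208 = 0.08926

Final: 0.08926


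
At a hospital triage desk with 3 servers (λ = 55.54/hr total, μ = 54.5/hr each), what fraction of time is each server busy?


ρ = λ/(cμ) = 55.54/(3·54.5) = 55.54/163.50 = 0.3397

Final: 0.3397


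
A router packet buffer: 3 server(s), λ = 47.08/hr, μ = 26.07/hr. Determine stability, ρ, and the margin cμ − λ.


Total capacity cμ = 3·26.07 = 78.21/hr
ρ = λ/(cμ) = 47.08/78.21 = 0.6020
Stable ⇔ ρ < 1: YES
Spare capacity = cμ − λ = 78.21 − 47.08 = 31.13/hr

Final: ρ = 0.6020; stable; margin = 31.13/hr


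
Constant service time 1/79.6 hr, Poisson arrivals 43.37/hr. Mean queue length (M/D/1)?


ρ = 43.37/79.6 = 0.5448
M/D/1: Lq = ρ²/(2(1−ρ)) = 0.2969/(2·0.4552) = 0.32611

Final: 0.32611


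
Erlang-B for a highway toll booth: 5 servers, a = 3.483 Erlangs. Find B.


B(c,a) = (a^c/c!) / Σ_{k=0}^{c} a^k/k!
a^5/5! = 4.271556
Σ terms (k=0..5): 1.00000 + 3.48300 + 6.06564 + 7.04221 + 6.13201 + 4.27156 = 27.994421
B = 4.271556/27.994421 = 0.152586

Final: 0.152586


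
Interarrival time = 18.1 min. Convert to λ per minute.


λ = 1/(interarrival time) in consistent units.
1 minute = 1 min, so λ = 1/18.1 = 0.05525 per minute

Final: 0.05525 /min


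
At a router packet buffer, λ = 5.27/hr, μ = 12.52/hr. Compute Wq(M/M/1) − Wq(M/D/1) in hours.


ρ = 5.27/12.52 = 0.4209
Wq(M/M/1) = ρ/(μ−λ) = 0.4209/7.25 = 0.05806 hr
Wq(M/D/1) = ρ/(2(μ−λ)) = 0.02903 hr
Savings = 0.05806 − 0.02903 = 0.02903 hr

Final: 0.02903 hr


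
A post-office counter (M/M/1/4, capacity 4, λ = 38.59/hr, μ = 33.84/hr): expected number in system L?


ρ = 38.59/33.84 = 1.1404
L = ρ[1 − (K+1)ρ^K + Kρ^(K+1)] / [(1−ρ)(1−ρ^(K+1))]
Numerator: 1.1404·(1 − 5·1.691133 + 4·1.928511) = 0.294648
Denominator: (-0.1404)·(-0.928511) = 0.130332
L = 0.294648/0.130332 = 2.2608

Final: 2.2608


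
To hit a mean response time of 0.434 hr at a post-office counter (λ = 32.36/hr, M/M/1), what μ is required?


W = 1/(μ−λ) ⇒ μ − λ = 1/W = 1/0.434 = 2.3041
μ = λ + 1/W = 32.36 + 2.3041 = 34.6641 per hr

Final: 34.6641 /hr


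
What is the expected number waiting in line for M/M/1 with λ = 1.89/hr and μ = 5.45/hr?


ρ = 1.89/5.45 = 0.3468
Lq = ρ²/(1−ρ) = 0.1203/0.6532 = 0.1841

Final: 0.1841


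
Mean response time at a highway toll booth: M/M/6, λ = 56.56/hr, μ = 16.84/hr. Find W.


a = 3.3587; ρ = 0.5598; P₀ = 0.033663
Lq = P₀·a^c·ρ/(c!(1−ρ)²) = 0.19386
Wq = Lq/λ = 0.19386/56.56 = 0.003428 hr
W = Wq + 1/μ = 0.003428 + 0.05938 = 0.06281 hr

Final: 0.06281 hr


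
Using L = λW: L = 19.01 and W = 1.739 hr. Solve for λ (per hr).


λ = L/W = 19.01/1.739 = 10.9316 /hr

Final: 10.9316 /hr


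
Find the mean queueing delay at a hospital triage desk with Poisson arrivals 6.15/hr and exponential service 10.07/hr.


ρ = 6.15/10.07 = 0.6107
Wq = ρ/(μ−λ) = 0.6107/(10.07 − 6.15) = 0.6107/3.92 = 0.1558 hr

Final: 0.1558 hr


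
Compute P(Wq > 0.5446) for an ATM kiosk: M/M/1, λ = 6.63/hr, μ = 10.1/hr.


ρ = 6.63/10.1 = 0.6564
P(Wq > t) = ρ·e^{−(μ−λ)t} = 0.6564·e^{−1.8898}
= 0.6564·0.151108 = 0.099193

Final: 0.099193


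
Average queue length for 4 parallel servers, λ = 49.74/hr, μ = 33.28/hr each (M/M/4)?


a = λ/μ = 1.4946; ρ = a/4 = 0.3736
P₀ = 0.222229
Lq = P₀·a^c·ρ / (c!·(1−ρ)²) = 0.222229·4.98988·0.3736/(24·0.39232)
= 0.04401

Final: 0.04401


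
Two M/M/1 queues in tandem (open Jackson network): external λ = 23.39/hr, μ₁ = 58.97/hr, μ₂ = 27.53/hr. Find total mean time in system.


Each node sees arrival rate λ = 23.39/hr (tandem ⇒ throughput preserved).
W₁ = 1/(μ₁−λ) = 1/(58.97−23.39) = 0.02811 hr
W₂ = 1/(μ₂−λ) = 1/(27.53−23.39) = 0.24155 hr
W_total = W₁ + W₂ = 0.02811 + 0.24155 = 0.26965 hr

Final: 0.26965 hr


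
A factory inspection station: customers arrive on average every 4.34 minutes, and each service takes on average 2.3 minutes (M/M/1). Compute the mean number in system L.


λ = 60/4.34 = 13.8249 /hr
μ = 60/2.3 = 26.0870 /hr
ρ = λ/μ = 13.8249/26.0870 = 0.5300
L = ρ/(1−ρ) = 0.5300/0.4700 = 1.1275

Final: 1.1275


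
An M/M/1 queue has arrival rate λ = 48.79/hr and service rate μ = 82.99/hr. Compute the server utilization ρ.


ρ = λ/μ = 48.79/82.99 = 0.5879

Final: 0.5879


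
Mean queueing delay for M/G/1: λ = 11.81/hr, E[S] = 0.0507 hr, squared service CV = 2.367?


ρ = λ·E[S] = 11.81·0.0507 = 0.5988
E[S²] = E[S]²(1+C_s²) = 0.0507²·(1+2.367) = 0.008655
Wq = λ·E[S²]/(2(1−ρ)) = 11.81·0.008655/(2·0.4012) = 0.12737 hr

Final: 0.12737 hr


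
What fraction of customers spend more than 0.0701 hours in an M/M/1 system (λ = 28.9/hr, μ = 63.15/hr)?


W ~ Exponential(μ−λ) for M/M/1.
μ − λ = 63.15 − 28.9 = 34.2500
P(W > t) = e^{−(μ−λ)t} = e^{−2.4009} = 0.090634

Final: 0.090634


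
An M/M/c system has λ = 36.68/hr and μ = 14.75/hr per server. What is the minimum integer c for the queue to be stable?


Stability requires cμ > λ ⇔ c > λ/μ.
λ/μ = 36.68/14.75 = 2.4868
Minimum integer c = ⌊2.4868⌋ + 1 = 3
Check: 3·14.75 = 44.25 > 36.68, while 2·14.75 = 29.50 ≤ 36.68

Final: 3 servers


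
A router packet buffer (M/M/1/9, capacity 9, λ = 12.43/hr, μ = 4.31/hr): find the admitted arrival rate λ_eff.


ρ = 2.8840; P_K = (1−ρ)ρ^9/(1−ρ^10) = 0.653275
λ_eff = λ(1 − P_K) = 12.43·(1 − 0.653275) = 12.43·0.346725 = 4.3098 /hr

Final: 4.3098 /hr
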